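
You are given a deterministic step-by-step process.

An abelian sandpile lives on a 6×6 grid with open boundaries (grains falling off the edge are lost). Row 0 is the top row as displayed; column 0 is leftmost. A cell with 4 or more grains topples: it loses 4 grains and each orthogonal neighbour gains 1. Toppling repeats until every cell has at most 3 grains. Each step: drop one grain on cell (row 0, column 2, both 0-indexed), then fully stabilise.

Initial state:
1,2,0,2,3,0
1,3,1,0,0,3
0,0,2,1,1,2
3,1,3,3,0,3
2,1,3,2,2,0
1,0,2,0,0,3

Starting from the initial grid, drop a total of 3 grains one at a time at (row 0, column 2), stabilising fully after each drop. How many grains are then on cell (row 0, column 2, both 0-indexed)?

3

k=0  1,2,0,2,3,0
1,3,1,0,0,3
0,0,2,1,1,2
3,1,3,3,0,3
2,1,3,2,2,0
1,0,2,0,0,3
k=1  1,2,1,2,3,0
1,3,1,0,0,3
0,0,2,1,1,2
3,1,3,3,0,3
2,1,3,2,2,0
1,0,2,0,0,3
k=2  1,2,2,2,3,0
1,3,1,0,0,3
0,0,2,1,1,2
3,1,3,3,0,3
2,1,3,2,2,0
1,0,2,0,0,3
k=3  1,2,3,2,3,0
1,3,1,0,0,3
0,0,2,1,1,2
3,1,3,3,0,3
2,1,3,2,2,0
1,0,2,0,0,3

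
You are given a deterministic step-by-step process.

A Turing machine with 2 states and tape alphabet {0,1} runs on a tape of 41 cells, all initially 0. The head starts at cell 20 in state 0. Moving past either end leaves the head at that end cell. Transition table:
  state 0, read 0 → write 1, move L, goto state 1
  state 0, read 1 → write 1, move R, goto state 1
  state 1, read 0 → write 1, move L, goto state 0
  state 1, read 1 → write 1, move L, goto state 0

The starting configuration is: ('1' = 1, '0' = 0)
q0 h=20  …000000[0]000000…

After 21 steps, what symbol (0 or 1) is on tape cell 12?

1

step 0: q0 h=20  …000000[0]000000…
step 1: q1 h=19  …000000[0]100000…
step 2: q0 h=18  …000000[0]110000…
step 3: q1 h=17  …000000[0]111000…
step 4: q0 h=16  …000000[0]111100…
step 5: q1 h=15  …000000[0]111110…
step 6: q0 h=14  …000000[0]111111…
step 7: q1 h=13  …000000[0]111111…
step 8: q0 h=12  …000000[0]111111…
step 9: q1 h=11  …000000[0]111111…
step 10: q0 h=10  …000000[0]111111…
step 11: q1 h= 9  …000000[0]111111…
step 12: q0 h= 8  …000000[0]111111…
step 13: q1 h= 7  …000000[0]111111…
step 14: q0 h= 6  |000000[0]111111…
step 15: q1 h= 5  |00000[0]111111…
step 16: q0 h= 4  |0000[0]111111…
step 17: q1 h= 3  |000[0]111111…
step 18: q0 h= 2  |00[0]111111…
step 19: q1 h= 1  |0[0]111111…
step 20: q0 h= 0  |[0]111111…
step 21: q1 h= 0  |[1]111111…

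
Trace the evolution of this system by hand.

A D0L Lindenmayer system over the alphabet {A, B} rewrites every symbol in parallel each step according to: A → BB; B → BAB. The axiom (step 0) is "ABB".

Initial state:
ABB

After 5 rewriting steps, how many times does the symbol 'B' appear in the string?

t=0: ABB
t=1: BBBABBAB
t=2: BABBABBABBBBABBABBBBAB
t=3: BABBBBABBABBBBABBABBBBABBABBABBABBBBABBABBBBABBABBABBABBBBAB
t=4: BABBBBABBABBABBABBBBABBABBBBABBABBABBABBBBABBABBBBABBABBAB…BBBBABBABBABBABBBBABBABBBBABBABBBBABBABBBBABBABBABBABBBBAB  (len 164)
t=5: BABBBBABBABBABBABBBBABBABBBBABBABBBBABBABBBBABBABBABBABBBB…BBBBABBABBABBABBBBABBABBBBABBABBBBABBABBBBABBABBABBABBBBAB  (len 448)

328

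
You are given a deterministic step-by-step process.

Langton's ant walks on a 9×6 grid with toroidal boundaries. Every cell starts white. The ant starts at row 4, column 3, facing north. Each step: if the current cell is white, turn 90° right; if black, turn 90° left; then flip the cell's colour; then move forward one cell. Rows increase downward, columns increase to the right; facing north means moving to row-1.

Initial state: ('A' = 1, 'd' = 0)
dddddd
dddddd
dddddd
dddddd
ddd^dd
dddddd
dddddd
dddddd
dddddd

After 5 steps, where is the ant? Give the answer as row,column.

4,2

0) dddddd
dddddd
dddddd
dddddd
ddd^dd
dddddd
dddddd
dddddd
dddddd
1) dddddd
dddddd
dddddd
dddddd
dddA>d
dddddd
dddddd
dddddd
dddddd
2) dddddd
dddddd
dddddd
dddddd
dddAAd
ddddvd
dddddd
dddddd
dddddd
3) dddddd
dddddd
dddddd
dddddd
dddAAd
ddd<Ad
dddddd
dddddd
dddddd
4) dddddd
dddddd
dddddd
dddddd
ddd^Ad
dddAAd
dddddd
dddddd
dddddd
5) dddddd
dddddd
dddddd
dddddd
dd<dAd
dddAAd
dddddd
dddddd
dddddd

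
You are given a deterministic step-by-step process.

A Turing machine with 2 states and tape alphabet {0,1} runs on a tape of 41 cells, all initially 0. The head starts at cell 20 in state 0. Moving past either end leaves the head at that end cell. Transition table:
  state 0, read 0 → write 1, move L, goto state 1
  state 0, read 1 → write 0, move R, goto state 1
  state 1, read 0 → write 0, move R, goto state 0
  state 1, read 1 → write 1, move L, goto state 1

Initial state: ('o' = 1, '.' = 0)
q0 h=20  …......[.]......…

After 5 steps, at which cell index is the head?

step 0: q0 h=20  …......[.]......…
step 1: q1 h=19  …......[.]o.....…
step 2: q0 h=20  …......[o]......…
step 3: q1 h=21  …......[.]......…
step 4: q0 h=22  …......[.]......…
step 5: q1 h=21  …......[.]o.....…

21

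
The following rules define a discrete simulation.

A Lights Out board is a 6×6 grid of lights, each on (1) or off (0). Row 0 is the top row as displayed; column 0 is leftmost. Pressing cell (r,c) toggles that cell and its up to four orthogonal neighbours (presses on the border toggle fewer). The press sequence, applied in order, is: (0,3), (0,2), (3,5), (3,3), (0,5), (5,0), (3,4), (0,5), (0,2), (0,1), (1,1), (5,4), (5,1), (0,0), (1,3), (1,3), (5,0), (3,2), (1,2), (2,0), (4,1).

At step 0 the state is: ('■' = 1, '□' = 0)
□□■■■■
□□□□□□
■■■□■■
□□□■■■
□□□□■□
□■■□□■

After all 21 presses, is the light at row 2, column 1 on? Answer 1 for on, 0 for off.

step 0: □□■■■■
□□□□□□
■■■□■■
□□□■■■
□□□□■□
□■■□□■
step 1: □□□□□■
□□□■□□
■■■□■■
□□□■■■
□□□□■□
□■■□□■
step 2: □■■■□■
□□■■□□
■■■□■■
□□□■■■
□□□□■□
□■■□□■
step 3: □■■■□■
□□■■□□
■■■□■□
□□□■□□
□□□□■■
□■■□□■
step 4: □■■■□■
□□■■□□
■■■■■□
□□■□■□
□□□■■■
□■■□□■
step 5: □■■■■□
□□■■□■
■■■■■□
□□■□■□
□□□■■■
□■■□□■
step 6: □■■■■□
□□■■□■
■■■■■□
□□■□■□
■□□■■■
■□■□□■
step 7: □■■■■□
□□■■□■
■■■■□□
□□■■□■
■□□■□■
■□■□□■
step 8: □■■■□■
□□■■□□
■■■■□□
□□■■□■
■□□■□■
■□■□□■
step 9: □□□□□■
□□□■□□
■■■■□□
□□■■□■
■□□■□■
■□■□□■
step 10: ■■■□□■
□■□■□□
■■■■□□
□□■■□■
■□□■□■
■□■□□■
step 11: ■□■□□■
■□■■□□
■□■■□□
□□■■□■
■□□■□■
■□■□□■
step 12: ■□■□□■
■□■■□□
■□■■□□
□□■■□■
■□□■■■
■□■■■□
step 13: ■□■□□■
■□■■□□
■□■■□□
□□■■□■
■■□■■■
□■□■■□
step 14: □■■□□■
□□■■□□
■□■■□□
□□■■□■
■■□■■■
□■□■■□
step 15: □■■■□■
□□□□■□
■□■□□□
□□■■□■
■■□■■■
□■□■■□
step 16: □■■□□■
□□■■□□
■□■■□□
□□■■□■
■■□■■■
□■□■■□
step 17: □■■□□■
□□■■□□
■□■■□□
□□■■□■
□■□■■■
■□□■■□
step 18: □■■□□■
□□■■□□
■□□■□□
□■□□□■
□■■■■■
■□□■■□
step 19: □■□□□■
□■□□□□
■□■■□□
□■□□□■
□■■■■■
■□□■■□
step 20: □■□□□■
■■□□□□
□■■■□□
■■□□□■
□■■■■■
■□□■■□
step 21: □■□□□■
■■□□□□
□■■■□□
■□□□□■
■□□■■■
■■□■■□

1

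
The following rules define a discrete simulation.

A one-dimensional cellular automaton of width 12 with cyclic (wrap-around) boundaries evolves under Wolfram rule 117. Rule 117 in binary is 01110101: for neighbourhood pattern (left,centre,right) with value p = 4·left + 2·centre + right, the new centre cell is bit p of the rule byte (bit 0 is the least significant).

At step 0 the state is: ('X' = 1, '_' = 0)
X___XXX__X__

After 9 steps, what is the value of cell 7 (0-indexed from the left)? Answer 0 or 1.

1

k=0  X___XXX__X__
k=1  XXX___XX_XX_
k=2  __XXX__XX_XX
k=3  X___XX__XX_X
k=4  XXX__XX__XX_
k=5  __XX__XX__XX
k=6  X__XX__XX__X
k=7  XX__XX__XX__
k=8  _XX__XX__XX_
k=9  __XX__XX__XX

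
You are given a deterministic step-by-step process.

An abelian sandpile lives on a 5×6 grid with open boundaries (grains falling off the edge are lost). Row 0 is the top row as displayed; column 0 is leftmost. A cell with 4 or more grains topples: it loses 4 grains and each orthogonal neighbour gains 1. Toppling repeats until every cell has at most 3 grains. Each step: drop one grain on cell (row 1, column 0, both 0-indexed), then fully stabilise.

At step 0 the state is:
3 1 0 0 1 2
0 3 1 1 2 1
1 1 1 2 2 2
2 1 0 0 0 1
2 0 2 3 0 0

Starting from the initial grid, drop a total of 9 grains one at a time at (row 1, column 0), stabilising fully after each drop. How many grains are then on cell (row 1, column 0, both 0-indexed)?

3

k=0  3 1 0 0 1 2
0 3 1 1 2 1
1 1 1 2 2 2
2 1 0 0 0 1
2 0 2 3 0 0
k=1  3 1 0 0 1 2
1 3 1 1 2 1
1 1 1 2 2 2
2 1 0 0 0 1
2 0 2 3 0 0
k=2  3 1 0 0 1 2
2 3 1 1 2 1
1 1 1 2 2 2
2 1 0 0 0 1
2 0 2 3 0 0
k=3  3 1 0 0 1 2
3 3 1 1 2 1
1 1 1 2 2 2
2 1 0 0 0 1
2 0 2 3 0 0
k=4  0 3 0 0 1 2
2 0 2 1 2 1
2 2 1 2 2 2
2 1 0 0 0 1
2 0 2 3 0 0
k=5  0 3 0 0 1 2
3 0 2 1 2 1
2 2 1 2 2 2
2 1 0 0 0 1
2 0 2 3 0 0
k=6  1 3 0 0 1 2
0 1 2 1 2 1
3 2 1 2 2 2
2 1 0 0 0 1
2 0 2 3 0 0
k=7  1 3 0 0 1 2
1 1 2 1 2 1
3 2 1 2 2 2
2 1 0 0 0 1
2 0 2 3 0 0
k=8  1 3 0 0 1 2
2 1 2 1 2 1
3 2 1 2 2 2
2 1 0 0 0 1
2 0 2 3 0 0
k=9  1 3 0 0 1 2
3 1 2 1 2 1
3 2 1 2 2 2
2 1 0 0 0 1
2 0 2 3 0 0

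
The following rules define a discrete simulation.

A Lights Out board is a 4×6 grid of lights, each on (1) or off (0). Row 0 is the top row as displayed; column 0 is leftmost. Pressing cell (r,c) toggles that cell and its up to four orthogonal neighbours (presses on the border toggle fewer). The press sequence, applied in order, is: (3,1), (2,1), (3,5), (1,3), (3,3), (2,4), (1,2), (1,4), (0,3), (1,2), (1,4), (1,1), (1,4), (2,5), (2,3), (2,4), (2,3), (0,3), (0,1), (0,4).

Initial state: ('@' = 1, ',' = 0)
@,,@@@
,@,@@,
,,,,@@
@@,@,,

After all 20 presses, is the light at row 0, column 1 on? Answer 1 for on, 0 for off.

gen 0: @,,@@@
,@,@@,
,,,,@@
@@,@,,
gen 1: @,,@@@
,@,@@,
,@,,@@
,,@@,,
gen 2: @,,@@@
,,,@@,
@,@,@@
,@@@,,
gen 3: @,,@@@
,,,@@,
@,@,@,
,@@@@@
gen 4: @,,,@@
,,@,,,
@,@@@,
,@@@@@
gen 5: @,,,@@
,,@,,,
@,@,@,
,@,,,@
gen 6: @,,,@@
,,@,@,
@,@@,@
,@,,@@
gen 7: @,@,@@
,@,@@,
@,,@,@
,@,,@@
gen 8: @,@,,@
,@,,,@
@,,@@@
,@,,@@
gen 9: @,,@@@
,@,@,@
@,,@@@
,@,,@@
gen 10: @,@@@@
,,@,,@
@,@@@@
,@,,@@
gen 11: @,@@,@
,,@@@,
@,@@,@
,@,,@@
gen 12: @@@@,@
@@,@@,
@@@@,@
,@,,@@
gen 13: @@@@@@
@@,,,@
@@@@@@
,@,,@@
gen 14: @@@@@@
@@,,,,
@@@@,,
,@,,@,
gen 15: @@@@@@
@@,@,,
@@,,@,
,@,@@,
gen 16: @@@@@@
@@,@@,
@@,@,@
,@,@,,
gen 17: @@@@@@
@@,,@,
@@@,@@
,@,,,,
gen 18: @@,,,@
@@,@@,
@@@,@@
,@,,,,
gen 19: ,,@,,@
@,,@@,
@@@,@@
,@,,,,
gen 20: ,,@@@,
@,,@,,
@@@,@@
,@,,,,

0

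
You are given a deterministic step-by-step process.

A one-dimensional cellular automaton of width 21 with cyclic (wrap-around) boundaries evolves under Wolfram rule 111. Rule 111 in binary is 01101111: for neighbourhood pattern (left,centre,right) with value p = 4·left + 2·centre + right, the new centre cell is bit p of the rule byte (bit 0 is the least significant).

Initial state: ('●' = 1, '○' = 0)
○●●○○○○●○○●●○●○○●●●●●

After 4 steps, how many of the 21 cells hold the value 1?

k=0  ○●●○○○○●○○●●○●○○●●●●●
k=1  ●●●○●●●●○●●●●●○●●○○○●
k=2  ○○●●●○○●●●○○○●●●●○●●●
k=3  ○●●○●○●●○●○●●●○○●●●○●
k=4  ●●●●●●●●●●●●○●○●●○●●●

18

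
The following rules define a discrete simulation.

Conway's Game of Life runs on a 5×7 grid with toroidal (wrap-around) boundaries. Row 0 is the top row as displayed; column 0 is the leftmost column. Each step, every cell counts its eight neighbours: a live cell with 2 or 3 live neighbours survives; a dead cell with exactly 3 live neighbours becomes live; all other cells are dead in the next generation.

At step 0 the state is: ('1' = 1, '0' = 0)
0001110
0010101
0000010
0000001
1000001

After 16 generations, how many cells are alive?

0) 0001110
0010101
0000010
0000001
1000001
1) 1001100
0000001
0000011
1000011
1000101
2) 1001100
1000101
0000000
0000100
0101100
3) 1110001
1001111
0000010
0001100
0010010
4) 0010000
0011100
0000000
0001110
1010111
5) 0010001
0011000
0010010
0001000
0110001
6) 1000000
0111000
0010100
0101000
1111000
7) 1000000
0111000
0000100
1000100
1001000
8) 1001000
0111000
0110100
0001100
1100001
9) 0001001
1000100
0100100
0001110
1111101
10) 0000001
1001110
0000000
0000001
1100001
11) 0100100
0000111
0000111
0000001
0000011
12) 1000100
1001001
1000100
1000100
1000011
13) 0100100
1101111
1101110
1100100
1100110
14) 0000000
0000000
0000000
0000000
0011111
15) 0001110
0000000
0000000
0001110
0001110
16) 0001010
0000100
0000100
0001010
0010001

8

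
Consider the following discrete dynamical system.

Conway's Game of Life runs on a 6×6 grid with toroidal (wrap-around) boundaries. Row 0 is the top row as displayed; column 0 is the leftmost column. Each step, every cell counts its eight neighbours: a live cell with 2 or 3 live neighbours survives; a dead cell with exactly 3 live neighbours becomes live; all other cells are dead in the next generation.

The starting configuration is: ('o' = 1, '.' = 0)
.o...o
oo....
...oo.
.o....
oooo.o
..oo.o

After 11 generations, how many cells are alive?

0) .o...o
oo....
...oo.
.o....
oooo.o
..oo.o
1) .o..oo
ooo.oo
ooo...
.o...o
...o.o
...o.o
2) .o....
....o.
...oo.
.o..oo
..o..o
..oo.o
3) ..ooo.
...oo.
...o..
o.o..o
.oo..o
ooooo.
4) ......
......
..oo.o
o.oooo
......
o.....
5) ......
......
ooo..o
ooo..o
oo.oo.
......
6) ......
oo....
..o..o
......
...oo.
......
7) ......
oo....
oo....
...oo.
......
......
8) ......
oo....
ooo..o
......
......
......
9) ......
..o..o
..o..o
oo....
......
......
10) ......
......
..o..o
oo....
......
......
11) ......
......
oo....
oo....
......
......

4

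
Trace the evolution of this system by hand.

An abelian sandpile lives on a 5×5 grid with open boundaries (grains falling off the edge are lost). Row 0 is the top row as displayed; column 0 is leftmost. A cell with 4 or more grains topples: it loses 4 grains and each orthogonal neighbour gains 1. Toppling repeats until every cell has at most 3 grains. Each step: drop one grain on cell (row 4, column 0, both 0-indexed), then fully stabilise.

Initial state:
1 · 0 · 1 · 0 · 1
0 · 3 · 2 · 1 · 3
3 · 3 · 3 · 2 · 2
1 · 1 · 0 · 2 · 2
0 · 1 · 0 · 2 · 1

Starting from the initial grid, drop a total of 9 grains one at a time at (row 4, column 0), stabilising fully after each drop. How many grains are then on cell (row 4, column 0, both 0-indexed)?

step 0: 1 · 0 · 1 · 0 · 1
0 · 3 · 2 · 1 · 3
3 · 3 · 3 · 2 · 2
1 · 1 · 0 · 2 · 2
0 · 1 · 0 · 2 · 1
step 1: 1 · 0 · 1 · 0 · 1
0 · 3 · 2 · 1 · 3
3 · 3 · 3 · 2 · 2
1 · 1 · 0 · 2 · 2
1 · 1 · 0 · 2 · 1
step 2: 1 · 0 · 1 · 0 · 1
0 · 3 · 2 · 1 · 3
3 · 3 · 3 · 2 · 2
1 · 1 · 0 · 2 · 2
2 · 1 · 0 · 2 · 1
step 3: 1 · 0 · 1 · 0 · 1
0 · 3 · 2 · 1 · 3
3 · 3 · 3 · 2 · 2
1 · 1 · 0 · 2 · 2
3 · 1 · 0 · 2 · 1
step 4: 1 · 0 · 1 · 0 · 1
0 · 3 · 2 · 1 · 3
3 · 3 · 3 · 2 · 2
2 · 1 · 0 · 2 · 2
0 · 2 · 0 · 2 · 1
step 5: 1 · 0 · 1 · 0 · 1
0 · 3 · 2 · 1 · 3
3 · 3 · 3 · 2 · 2
2 · 1 · 0 · 2 · 2
1 · 2 · 0 · 2 · 1
step 6: 1 · 0 · 1 · 0 · 1
0 · 3 · 2 · 1 · 3
3 · 3 · 3 · 2 · 2
2 · 1 · 0 · 2 · 2
2 · 2 · 0 · 2 · 1
step 7: 1 · 0 · 1 · 0 · 1
0 · 3 · 2 · 1 · 3
3 · 3 · 3 · 2 · 2
2 · 1 · 0 · 2 · 2
3 · 2 · 0 · 2 · 1
step 8: 1 · 0 · 1 · 0 · 1
0 · 3 · 2 · 1 · 3
3 · 3 · 3 · 2 · 2
3 · 1 · 0 · 2 · 2
0 · 3 · 0 · 2 · 1
step 9: 1 · 0 · 1 · 0 · 1
0 · 3 · 2 · 1 · 3
3 · 3 · 3 · 2 · 2
3 · 1 · 0 · 2 · 2
1 · 3 · 0 · 2 · 1

1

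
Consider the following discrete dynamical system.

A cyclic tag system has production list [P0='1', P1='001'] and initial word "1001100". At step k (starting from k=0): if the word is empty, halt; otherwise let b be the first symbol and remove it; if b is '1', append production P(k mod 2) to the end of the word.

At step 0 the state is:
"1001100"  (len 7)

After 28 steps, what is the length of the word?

7

t=0: "1001100"  (len 7)
t=1: "0011001"  (len 7)
t=2: "011001"  (len 6)
t=3: "11001"  (len 5)
t=4: "1001001"  (len 7)
t=5: "0010011"  (len 7)
t=6: "010011"  (len 6)
t=7: "10011"  (len 5)
t=8: "0011001"  (len 7)
t=9: "011001"  (len 6)
t=10: "11001"  (len 5)
t=11: "10011"  (len 5)
t=12: "0011001"  (len 7)
t=13: "011001"  (len 6)
t=14: "11001"  (len 5)
t=15: "10011"  (len 5)
t=16: "0011001"  (len 7)
t=17: "011001"  (len 6)
t=18: "11001"  (len 5)
t=19: "10011"  (len 5)
t=20: "0011001"  (len 7)
t=21: "011001"  (len 6)
t=22: "11001"  (len 5)
t=23: "10011"  (len 5)
t=24: "0011001"  (len 7)
t=25: "011001"  (len 6)
t=26: "11001"  (len 5)
t=27: "10011"  (len 5)
t=28: "0011001"  (len 7)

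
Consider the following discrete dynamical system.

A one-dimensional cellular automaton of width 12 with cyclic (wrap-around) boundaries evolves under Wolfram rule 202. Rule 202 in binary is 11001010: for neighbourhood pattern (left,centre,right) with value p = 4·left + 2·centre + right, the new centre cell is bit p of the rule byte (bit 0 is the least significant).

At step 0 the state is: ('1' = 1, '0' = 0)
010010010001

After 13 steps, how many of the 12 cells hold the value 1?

k=0  010010010001
k=1  000100100010
k=2  001001000100
k=3  010010001000
k=4  100100010000
k=5  001000100001
k=6  010001000010
k=7  100010000100
k=8  000100001001
k=9  001000010010
k=10  010000100100
k=11  100001001000
k=12  000010010001
k=13  000100100010

3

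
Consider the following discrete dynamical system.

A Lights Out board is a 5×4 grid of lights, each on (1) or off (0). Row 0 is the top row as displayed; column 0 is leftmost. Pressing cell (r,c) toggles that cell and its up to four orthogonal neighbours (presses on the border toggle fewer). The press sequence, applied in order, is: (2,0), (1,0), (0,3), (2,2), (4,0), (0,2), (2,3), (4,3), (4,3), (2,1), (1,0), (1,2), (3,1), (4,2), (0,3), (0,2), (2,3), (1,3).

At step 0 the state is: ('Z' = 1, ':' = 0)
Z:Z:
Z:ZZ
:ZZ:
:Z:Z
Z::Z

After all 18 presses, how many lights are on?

gen 0: Z:Z:
Z:ZZ
:ZZ:
:Z:Z
Z::Z
gen 1: Z:Z:
::ZZ
Z:Z:
ZZ:Z
Z::Z
gen 2: ::Z:
ZZZZ
::Z:
ZZ:Z
Z::Z
gen 3: :::Z
ZZZ:
::Z:
ZZ:Z
Z::Z
gen 4: :::Z
ZZ::
:Z:Z
ZZZZ
Z::Z
gen 5: :::Z
ZZ::
:Z:Z
:ZZZ
:Z:Z
gen 6: :ZZ:
ZZZ:
:Z:Z
:ZZZ
:Z:Z
gen 7: :ZZ:
ZZZZ
:ZZ:
:ZZ:
:Z:Z
gen 8: :ZZ:
ZZZZ
:ZZ:
:ZZZ
:ZZ:
gen 9: :ZZ:
ZZZZ
:ZZ:
:ZZ:
:Z:Z
gen 10: :ZZ:
Z:ZZ
Z:::
::Z:
:Z:Z
gen 11: ZZZ:
:ZZZ
::::
::Z:
:Z:Z
gen 12: ZZ::
::::
::Z:
::Z:
:Z:Z
gen 13: ZZ::
::::
:ZZ:
ZZ::
:::Z
gen 14: ZZ::
::::
:ZZ:
ZZZ:
:ZZ:
gen 15: ZZZZ
:::Z
:ZZ:
ZZZ:
:ZZ:
gen 16: Z:::
::ZZ
:ZZ:
ZZZ:
:ZZ:
gen 17: Z:::
::Z:
:Z:Z
ZZZZ
:ZZ:
gen 18: Z::Z
:::Z
:Z::
ZZZZ
:ZZ:

10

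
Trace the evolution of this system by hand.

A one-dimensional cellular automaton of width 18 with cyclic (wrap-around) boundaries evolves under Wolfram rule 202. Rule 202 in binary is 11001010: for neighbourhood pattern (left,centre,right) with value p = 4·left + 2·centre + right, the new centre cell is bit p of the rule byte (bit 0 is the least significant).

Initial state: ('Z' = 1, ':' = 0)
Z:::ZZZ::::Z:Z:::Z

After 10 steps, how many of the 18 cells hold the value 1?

step 0: Z:::ZZZ::::Z:Z:::Z
step 1: Z::ZZZZ:::Z:::::ZZ
step 2: Z:ZZZZZ::Z:::::ZZZ
step 3: Z:ZZZZZ:Z:::::ZZZZ
step 4: Z:ZZZZZ::::::ZZZZZ
step 5: Z:ZZZZZ:::::ZZZZZZ
step 6: Z:ZZZZZ::::ZZZZZZZ
step 7: Z:ZZZZZ:::ZZZZZZZZ
step 8: Z:ZZZZZ::ZZZZZZZZZ
step 9: Z:ZZZZZ:ZZZZZZZZZZ
step 10: Z:ZZZZZ:ZZZZZZZZZZ

16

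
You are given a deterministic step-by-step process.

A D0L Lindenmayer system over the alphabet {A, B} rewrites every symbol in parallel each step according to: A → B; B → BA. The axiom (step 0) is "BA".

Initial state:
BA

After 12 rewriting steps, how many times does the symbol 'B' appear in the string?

step 0: BA
step 1: BAB
step 2: BABBA
step 3: BABBABAB
step 4: BABBABABBABBA
step 5: BABBABABBABBABABBABAB
step 6: BABBABABBABBABABBABABBABBABABBABBA
step 7: BABBABABBABBABABBABABBABBABABBABBABABBABABBABBABABBABAB
step 8: BABBABABBABBABABBABABBABBABABBABBABABBABABBABBABABBABABBABBABABBABBABABBABABBABBABABBABBA
step 9: BABBABABBABBABABBABABBABBABABBABBABABBABABBABBABABBABABBAB…BBABABBABABBABBABABBABABBABBABABBABBABABBABABBABBABABBABAB  (len 144)
step 10: BABBABABBABBABABBABABBABBABABBABBABABBABABBABBABABBABABBAB…BBABABBABABBABBABABBABABBABBABABBABBABABBABABBABBABABBABBA  (len 233)
step 11: BABBABABBABBABABBABABBABBABABBABBABABBABABBABBABABBABABBAB…BBABABBABABBABBABABBABABBABBABABBABBABABBABABBABBABABBABAB  (len 377)
step 12: BABBABABBABBABABBABABBABBABABBABBABABBABABBABBABABBABABBAB…BBABABBABABBABBABABBABABBABBABABBABBABABBABABBABBABABBABBA  (len 610)

377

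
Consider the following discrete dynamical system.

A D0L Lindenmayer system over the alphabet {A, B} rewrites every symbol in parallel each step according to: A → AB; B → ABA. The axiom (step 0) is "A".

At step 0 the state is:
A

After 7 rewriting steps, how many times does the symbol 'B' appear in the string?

k=0  A
k=1  AB
k=2  ABABA
k=3  ABABAABABAAB
k=4  ABABAABABAABABABAABABAABABABA
k=5  ABABAABABAABABABAABABAABABABAABABAABABAABABABAABABAABABABAABABAABABAAB
k=6  ABABAABABAABABABAABABAABABABAABABAABABAABABABAABABAABABABA…ABABAABABAABABABAABABAABABAABABABAABABAABABABAABABAABABABA  (len 169)
k=7  ABABAABABAABABABAABABAABABABAABABAABABAABABABAABABAABABABA…ABABAABABAABABABAABABAABABAABABABAABABAABABABAABABAABABAAB  (len 408)

169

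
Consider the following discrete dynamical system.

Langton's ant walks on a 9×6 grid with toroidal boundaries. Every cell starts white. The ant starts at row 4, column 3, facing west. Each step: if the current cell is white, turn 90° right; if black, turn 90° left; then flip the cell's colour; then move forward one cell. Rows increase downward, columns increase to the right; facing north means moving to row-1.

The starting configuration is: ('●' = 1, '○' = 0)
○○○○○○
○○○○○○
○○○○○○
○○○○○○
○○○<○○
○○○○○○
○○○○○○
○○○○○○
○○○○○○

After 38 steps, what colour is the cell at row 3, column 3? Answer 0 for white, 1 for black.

1

k=0  ○○○○○○
○○○○○○
○○○○○○
○○○○○○
○○○<○○
○○○○○○
○○○○○○
○○○○○○
○○○○○○
k=1  ○○○○○○
○○○○○○
○○○○○○
○○○^○○
○○○●○○
○○○○○○
○○○○○○
○○○○○○
○○○○○○
k=2  ○○○○○○
○○○○○○
○○○○○○
○○○●>○
○○○●○○
○○○○○○
○○○○○○
○○○○○○
○○○○○○
k=3  ○○○○○○
○○○○○○
○○○○○○
○○○●●○
○○○●v○
○○○○○○
○○○○○○
○○○○○○
○○○○○○
k=4  ○○○○○○
○○○○○○
○○○○○○
○○○●●○
○○○<●○
○○○○○○
○○○○○○
○○○○○○
○○○○○○
k=5  ○○○○○○
○○○○○○
○○○○○○
○○○●●○
○○○○●○
○○○v○○
○○○○○○
○○○○○○
○○○○○○
k=6  ○○○○○○
○○○○○○
○○○○○○
○○○●●○
○○○○●○
○○<●○○
○○○○○○
○○○○○○
○○○○○○
k=7  ○○○○○○
○○○○○○
○○○○○○
○○○●●○
○○^○●○
○○●●○○
○○○○○○
○○○○○○
○○○○○○
k=8  ○○○○○○
○○○○○○
○○○○○○
○○○●●○
○○●>●○
○○●●○○
○○○○○○
○○○○○○
○○○○○○
k=9  ○○○○○○
○○○○○○
○○○○○○
○○○●●○
○○●●●○
○○●v○○
○○○○○○
○○○○○○
○○○○○○
k=10  ○○○○○○
○○○○○○
○○○○○○
○○○●●○
○○●●●○
○○●○>○
○○○○○○
○○○○○○
○○○○○○
k=11  ○○○○○○
○○○○○○
○○○○○○
○○○●●○
○○●●●○
○○●○●○
○○○○v○
○○○○○○
○○○○○○
k=12  ○○○○○○
○○○○○○
○○○○○○
○○○●●○
○○●●●○
○○●○●○
○○○<●○
○○○○○○
○○○○○○
k=13  ○○○○○○
○○○○○○
○○○○○○
○○○●●○
○○●●●○
○○●^●○
○○○●●○
○○○○○○
○○○○○○
k=14  ○○○○○○
○○○○○○
○○○○○○
○○○●●○
○○●●●○
○○●●>○
○○○●●○
○○○○○○
○○○○○○
k=15  ○○○○○○
○○○○○○
○○○○○○
○○○●●○
○○●●^○
○○●●○○
○○○●●○
○○○○○○
○○○○○○
k=16  ○○○○○○
○○○○○○
○○○○○○
○○○●●○
○○●<○○
○○●●○○
○○○●●○
○○○○○○
○○○○○○
k=17  ○○○○○○
○○○○○○
○○○○○○
○○○●●○
○○●○○○
○○●v○○
○○○●●○
○○○○○○
○○○○○○
k=18  ○○○○○○
○○○○○○
○○○○○○
○○○●●○
○○●○○○
○○●○>○
○○○●●○
○○○○○○
○○○○○○
k=19  ○○○○○○
○○○○○○
○○○○○○
○○○●●○
○○●○○○
○○●○●○
○○○●v○
○○○○○○
○○○○○○
k=20  ○○○○○○
○○○○○○
○○○○○○
○○○●●○
○○●○○○
○○●○●○
○○○●○>
○○○○○○
○○○○○○
k=21  ○○○○○○
○○○○○○
○○○○○○
○○○●●○
○○●○○○
○○●○●○
○○○●○●
○○○○○v
○○○○○○
k=22  ○○○○○○
○○○○○○
○○○○○○
○○○●●○
○○●○○○
○○●○●○
○○○●○●
○○○○<●
○○○○○○
k=23  ○○○○○○
○○○○○○
○○○○○○
○○○●●○
○○●○○○
○○●○●○
○○○●^●
○○○○●●
○○○○○○
k=24  ○○○○○○
○○○○○○
○○○○○○
○○○●●○
○○●○○○
○○●○●○
○○○●●>
○○○○●●
○○○○○○
k=25  ○○○○○○
○○○○○○
○○○○○○
○○○●●○
○○●○○○
○○●○●^
○○○●●○
○○○○●●
○○○○○○
k=26  ○○○○○○
○○○○○○
○○○○○○
○○○●●○
○○●○○○
>○●○●●
○○○●●○
○○○○●●
○○○○○○
k=27  ○○○○○○
○○○○○○
○○○○○○
○○○●●○
○○●○○○
●○●○●●
v○○●●○
○○○○●●
○○○○○○
k=28  ○○○○○○
○○○○○○
○○○○○○
○○○●●○
○○●○○○
●○●○●●
●○○●●<
○○○○●●
○○○○○○
k=29  ○○○○○○
○○○○○○
○○○○○○
○○○●●○
○○●○○○
●○●○●^
●○○●●●
○○○○●●
○○○○○○
k=30  ○○○○○○
○○○○○○
○○○○○○
○○○●●○
○○●○○○
●○●○<○
●○○●●●
○○○○●●
○○○○○○
k=31  ○○○○○○
○○○○○○
○○○○○○
○○○●●○
○○●○○○
●○●○○○
●○○●v●
○○○○●●
○○○○○○
k=32  ○○○○○○
○○○○○○
○○○○○○
○○○●●○
○○●○○○
●○●○○○
●○○●○>
○○○○●●
○○○○○○
k=33  ○○○○○○
○○○○○○
○○○○○○
○○○●●○
○○●○○○
●○●○○^
●○○●○○
○○○○●●
○○○○○○
k=34  ○○○○○○
○○○○○○
○○○○○○
○○○●●○
○○●○○○
>○●○○●
●○○●○○
○○○○●●
○○○○○○
k=35  ○○○○○○
○○○○○○
○○○○○○
○○○●●○
^○●○○○
○○●○○●
●○○●○○
○○○○●●
○○○○○○
k=36  ○○○○○○
○○○○○○
○○○○○○
○○○●●○
●>●○○○
○○●○○●
●○○●○○
○○○○●●
○○○○○○
k=37  ○○○○○○
○○○○○○
○○○○○○
○○○●●○
●●●○○○
○v●○○●
●○○●○○
○○○○●●
○○○○○○
k=38  ○○○○○○
○○○○○○
○○○○○○
○○○●●○
●●●○○○
<●●○○●
●○○●○○
○○○○●●
○○○○○○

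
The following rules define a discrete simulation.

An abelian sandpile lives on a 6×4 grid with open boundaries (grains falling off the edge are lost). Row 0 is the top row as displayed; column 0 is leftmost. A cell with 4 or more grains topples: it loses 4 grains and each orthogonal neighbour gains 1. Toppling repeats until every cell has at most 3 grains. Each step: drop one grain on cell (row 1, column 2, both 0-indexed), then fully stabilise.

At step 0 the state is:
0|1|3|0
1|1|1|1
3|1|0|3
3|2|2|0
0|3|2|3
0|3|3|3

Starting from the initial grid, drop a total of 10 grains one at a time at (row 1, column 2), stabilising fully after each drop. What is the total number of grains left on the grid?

46

[0] 0|1|3|0
1|1|1|1
3|1|0|3
3|2|2|0
0|3|2|3
0|3|3|3
[1] 0|1|3|0
1|1|2|1
3|1|0|3
3|2|2|0
0|3|2|3
0|3|3|3
[2] 0|1|3|0
1|1|3|1
3|1|0|3
3|2|2|0
0|3|2|3
0|3|3|3
[3] 0|2|0|1
1|2|1|2
3|1|1|3
3|2|2|0
0|3|2|3
0|3|3|3
[4] 0|2|0|1
1|2|2|2
3|1|1|3
3|2|2|0
0|3|2|3
0|3|3|3
[5] 0|2|0|1
1|2|3|2
3|1|1|3
3|2|2|0
0|3|2|3
0|3|3|3
[6] 0|2|1|1
1|3|0|3
3|1|2|3
3|2|2|0
0|3|2|3
0|3|3|3
[7] 0|2|1|1
1|3|1|3
3|1|2|3
3|2|2|0
0|3|2|3
0|3|3|3
[8] 0|2|1|1
1|3|2|3
3|1|2|3
3|2|2|0
0|3|2|3
0|3|3|3
[9] 0|2|1|1
1|3|3|3
3|1|2|3
3|2|2|0
0|3|2|3
0|3|3|3
[10] 0|3|2|2
2|0|3|1
3|3|0|1
3|2|3|1
0|3|2|3
0|3|3|3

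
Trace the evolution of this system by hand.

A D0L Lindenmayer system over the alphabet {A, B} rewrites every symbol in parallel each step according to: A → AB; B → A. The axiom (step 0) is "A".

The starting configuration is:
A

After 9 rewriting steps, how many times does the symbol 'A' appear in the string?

gen 0: A
gen 1: AB
gen 2: ABA
gen 3: ABAAB
gen 4: ABAABABA
gen 5: ABAABABAABAAB
gen 6: ABAABABAABAABABAABABA
gen 7: ABAABABAABAABABAABABAABAABABAABAAB
gen 8: ABAABABAABAABABAABABAABAABABAABAABABAABABAABAABABAABABA
gen 9: ABAABABAABAABABAABABAABAABABAABAABABAABABAABAABABAABABAABAABABAABAABABAABABAABAABABAABAAB

55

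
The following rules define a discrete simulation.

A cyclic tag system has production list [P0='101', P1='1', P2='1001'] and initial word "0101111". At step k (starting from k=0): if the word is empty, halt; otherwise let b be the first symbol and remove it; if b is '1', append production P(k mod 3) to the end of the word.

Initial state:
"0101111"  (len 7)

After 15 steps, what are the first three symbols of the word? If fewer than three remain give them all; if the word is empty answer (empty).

110

t=0: "0101111"  (len 7)
t=1: "101111"  (len 6)
t=2: "011111"  (len 6)
t=3: "11111"  (len 5)
t=4: "1111101"  (len 7)
t=5: "1111011"  (len 7)
t=6: "1110111001"  (len 10)
t=7: "110111001101"  (len 12)
t=8: "101110011011"  (len 12)
t=9: "011100110111001"  (len 15)
t=10: "11100110111001"  (len 14)
t=11: "11001101110011"  (len 14)
t=12: "10011011100111001"  (len 17)
t=13: "0011011100111001101"  (len 19)
t=14: "011011100111001101"  (len 18)
t=15: "11011100111001101"  (len 17)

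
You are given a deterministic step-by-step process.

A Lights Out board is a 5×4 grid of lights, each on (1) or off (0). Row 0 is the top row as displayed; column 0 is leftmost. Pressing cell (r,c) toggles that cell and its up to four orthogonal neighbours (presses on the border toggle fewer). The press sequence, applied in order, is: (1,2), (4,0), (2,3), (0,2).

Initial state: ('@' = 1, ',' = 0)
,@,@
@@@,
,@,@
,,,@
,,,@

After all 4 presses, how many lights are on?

7

0) ,@,@
@@@,
,@,@
,,,@
,,,@
1) ,@@@
@,,@
,@@@
,,,@
,,,@
2) ,@@@
@,,@
,@@@
@,,@
@@,@
3) ,@@@
@,,,
,@,,
@,,,
@@,@
4) ,,,,
@,@,
,@,,
@,,,
@@,@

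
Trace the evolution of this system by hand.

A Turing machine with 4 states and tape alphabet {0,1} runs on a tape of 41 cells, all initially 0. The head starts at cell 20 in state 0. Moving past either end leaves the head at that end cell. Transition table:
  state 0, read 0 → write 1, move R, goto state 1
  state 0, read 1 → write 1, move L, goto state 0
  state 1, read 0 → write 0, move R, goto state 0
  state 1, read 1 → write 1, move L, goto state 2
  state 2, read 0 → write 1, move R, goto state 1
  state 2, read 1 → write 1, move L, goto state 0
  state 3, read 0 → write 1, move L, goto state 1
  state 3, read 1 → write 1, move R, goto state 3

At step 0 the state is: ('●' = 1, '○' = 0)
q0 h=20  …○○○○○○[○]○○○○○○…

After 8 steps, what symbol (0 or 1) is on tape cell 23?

step 0: q0 h=20  …○○○○○○[○]○○○○○○…
step 1: q1 h=21  …○○○○○●[○]○○○○○○…
step 2: q0 h=22  …○○○○●○[○]○○○○○○…
step 3: q1 h=23  …○○○●○●[○]○○○○○○…
step 4: q0 h=24  …○○●○●○[○]○○○○○○…
step 5: q1 h=25  …○●○●○●[○]○○○○○○…
step 6: q0 h=26  …●○●○●○[○]○○○○○○…
step 7: q1 h=27  …○●○●○●[○]○○○○○○…
step 8: q0 h=28  …●○●○●○[○]○○○○○○…

0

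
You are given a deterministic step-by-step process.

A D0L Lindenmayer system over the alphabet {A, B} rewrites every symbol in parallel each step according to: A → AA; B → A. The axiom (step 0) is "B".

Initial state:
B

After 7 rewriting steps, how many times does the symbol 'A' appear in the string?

64

t=0: B
t=1: A
t=2: AA
t=3: AAAA
t=4: AAAAAAAA
t=5: AAAAAAAAAAAAAAAA
t=6: AAAAAAAAAAAAAAAAAAAAAAAAAAAAAAAA
t=7: AAAAAAAAAAAAAAAAAAAAAAAAAAAAAAAAAAAAAAAAAAAAAAAAAAAAAAAAAAAAAAAA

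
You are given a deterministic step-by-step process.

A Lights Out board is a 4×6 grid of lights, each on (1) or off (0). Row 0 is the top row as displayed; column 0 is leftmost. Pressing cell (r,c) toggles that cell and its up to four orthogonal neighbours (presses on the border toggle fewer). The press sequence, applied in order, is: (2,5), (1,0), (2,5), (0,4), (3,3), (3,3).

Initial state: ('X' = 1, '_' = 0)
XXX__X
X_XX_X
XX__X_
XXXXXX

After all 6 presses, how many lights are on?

17

t=0: XXX__X
X_XX_X
XX__X_
XXXXXX
t=1: XXX__X
X_XX__
XX___X
XXXXX_
t=2: _XX__X
_XXX__
_X___X
XXXXX_
t=3: _XX__X
_XXX_X
_X__X_
XXXXXX
t=4: _XXXX_
_XXXXX
_X__X_
XXXXXX
t=5: _XXXX_
_XXXXX
_X_XX_
XX___X
t=6: _XXXX_
_XXXXX
_X__X_
XXXXXX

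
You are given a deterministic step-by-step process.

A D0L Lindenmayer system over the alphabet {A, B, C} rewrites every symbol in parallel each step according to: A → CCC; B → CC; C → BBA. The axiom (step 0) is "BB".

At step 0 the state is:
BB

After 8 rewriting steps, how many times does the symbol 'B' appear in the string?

t=0: BB
t=1: CCCC
t=2: BBABBABBABBA
t=3: CCCCCCCCCCCCCCCCCCCCCCCCCCCC
t=4: BBABBABBABBABBABBABBABBABBABBABBABBABBABBABBABBABBABBABBABBABBABBABBABBABBABBABBABBA
t=5: CCCCCCCCCCCCCCCCCCCCCCCCCCCCCCCCCCCCCCCCCCCCCCCCCCCCCCCCCC…CCCCCCCCCCCCCCCCCCCCCCCCCCCCCCCCCCCCCCCCCCCCCCCCCCCCCCCCCC  (len 196)
t=6: BBABBABBABBABBABBABBABBABBABBABBABBABBABBABBABBABBABBABBAB…ABBABBABBABBABBABBABBABBABBABBABBABBABBABBABBABBABBABBABBA  (len 588)
t=7: CCCCCCCCCCCCCCCCCCCCCCCCCCCCCCCCCCCCCCCCCCCCCCCCCCCCCCCCCC…CCCCCCCCCCCCCCCCCCCCCCCCCCCCCCCCCCCCCCCCCCCCCCCCCCCCCCCCCC  (len 1372)
t=8: BBABBABBABBABBABBABBABBABBABBABBABBABBABBABBABBABBABBABBAB…ABBABBABBABBABBABBABBABBABBABBABBABBABBABBABBABBABBABBABBA  (len 4116)

2744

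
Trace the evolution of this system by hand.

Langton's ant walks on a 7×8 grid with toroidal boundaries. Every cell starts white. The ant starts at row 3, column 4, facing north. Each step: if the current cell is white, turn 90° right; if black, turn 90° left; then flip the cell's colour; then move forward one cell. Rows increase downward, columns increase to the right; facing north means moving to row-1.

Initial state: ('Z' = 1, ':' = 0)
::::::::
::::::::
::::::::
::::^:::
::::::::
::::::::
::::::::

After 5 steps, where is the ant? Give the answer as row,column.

[0] ::::::::
::::::::
::::::::
::::^:::
::::::::
::::::::
::::::::
[1] ::::::::
::::::::
::::::::
::::Z>::
::::::::
::::::::
::::::::
[2] ::::::::
::::::::
::::::::
::::ZZ::
:::::v::
::::::::
::::::::
[3] ::::::::
::::::::
::::::::
::::ZZ::
::::<Z::
::::::::
::::::::
[4] ::::::::
::::::::
::::::::
::::^Z::
::::ZZ::
::::::::
::::::::
[5] ::::::::
::::::::
::::::::
:::<:Z::
::::ZZ::
::::::::
::::::::

3,3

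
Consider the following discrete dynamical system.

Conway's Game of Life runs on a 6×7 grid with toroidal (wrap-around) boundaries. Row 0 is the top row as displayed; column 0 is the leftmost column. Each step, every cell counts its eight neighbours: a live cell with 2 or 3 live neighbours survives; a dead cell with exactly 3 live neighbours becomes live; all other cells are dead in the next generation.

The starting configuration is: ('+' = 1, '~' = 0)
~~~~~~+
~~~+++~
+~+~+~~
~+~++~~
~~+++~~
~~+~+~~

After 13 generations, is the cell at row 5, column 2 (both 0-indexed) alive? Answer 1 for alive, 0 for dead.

0) ~~~~~~+
~~~+++~
+~+~+~~
~+~++~~
~~+++~~
~~+~+~~
1) ~~~~~~~
~~~++++
~++~~~~
~+~~~+~
~+~~~+~
~~+~++~
2) ~~~~~~+
~~++++~
++++~~+
++~~~~~
~++~~++
~~~~++~
3) ~~~~~~+
~~~~++~
~~~~~++
~~~+~+~
~++~+++
+~~~+~~
4) ~~~~+~+
~~~~+~~
~~~~~~+
+~++~~~
+++~~~+
++~++~~
5) +~~~+~~
~~~~~~~
~~~+~~~
~~++~~~
~~~~+~+
~~~++~~
6) ~~~++~~
~~~~~~~
~~++~~~
~~+++~~
~~+~++~
~~~++~~
7) ~~~++~~
~~+~+~~
~~+~+~~
~+~~~+~
~~+~~+~
~~+~~~~
8) ~~+~+~~
~~+~++~
~++~++~
~+++++~
~++~~~~
~~+~+~~
9) ~++~+~~
~~+~~~~
~~~~~~+
+~~~~+~
~~~~~+~
~~+~~~~
10) ~++~~~~
~+++~~~
~~~~~~+
~~~~~+~
~~~~~~+
~+++~~~
11) +~~~~~~
++~+~~~
~~+~~~~
~~~~~++
~~+~~~~
++~+~~~
12) ~~~~~~+
+++~~~~
+++~~~+
~~~~~~~
+++~~~+
+++~~~~
13) ~~~~~~+
~~+~~~~
~~+~~~+
~~~~~~~
~~+~~~+
~~+~~~~

1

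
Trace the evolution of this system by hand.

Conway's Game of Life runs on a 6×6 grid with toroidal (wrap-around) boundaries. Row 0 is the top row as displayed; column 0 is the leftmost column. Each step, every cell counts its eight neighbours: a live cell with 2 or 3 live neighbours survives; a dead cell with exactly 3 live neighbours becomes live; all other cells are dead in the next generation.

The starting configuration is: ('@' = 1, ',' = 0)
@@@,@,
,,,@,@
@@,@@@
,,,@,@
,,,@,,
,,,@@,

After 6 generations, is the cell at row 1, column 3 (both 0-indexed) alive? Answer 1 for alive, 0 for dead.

0

t=0: @@@,@,
,,,@,@
@@,@@@
,,,@,@
,,,@,,
,,,@@,
t=1: @@@,,,
,,,,,,
,,,@,,
,,,@,@
,,@@,,
,@,,@@
t=2: @@@,,@
,@@,,,
,,,,@,
,,,@,,
@,@@,@
,,,,@@
t=3: ,,@@@@
,,@@,@
,,@@,,
,,@@,@
@,@@,@
,,,,,,
t=4: ,,@,,@
,@,,,@
,@,,,,
@,,,,@
@@@@,@
@@,,,,
t=5: ,,@,,@
,@@,,,
,@,,,@
,,,,@@
,,@,@,
,,,@@,
t=6: ,@@,@,
,@@,,,
,@@,@@
@,,@@@
,,,,,,
,,@,@@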